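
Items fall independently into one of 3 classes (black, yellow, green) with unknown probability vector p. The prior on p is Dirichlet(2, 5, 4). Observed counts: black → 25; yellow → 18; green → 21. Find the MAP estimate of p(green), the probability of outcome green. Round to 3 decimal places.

MAP estimate of p(green) = 0.333

The posterior is Dirichlet(αᵢ + nᵢ) = Dirichlet(27, 23, 25).
For a Dirichlet(a₁,…,a_K) with all aᵢ > 1, the mode has j-th component (aⱼ − 1)/(Σaᵢ − K).
Here Σaᵢ = 75 and K = 3, so p(green) = (25 − 1)/(75 − 3) = 24/72 ≈ 0.333.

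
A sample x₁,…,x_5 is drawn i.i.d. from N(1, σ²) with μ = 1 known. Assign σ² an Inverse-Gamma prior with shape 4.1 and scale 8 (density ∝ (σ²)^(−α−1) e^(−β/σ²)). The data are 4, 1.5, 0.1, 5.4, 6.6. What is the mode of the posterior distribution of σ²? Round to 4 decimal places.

σ̂²_MAP = 5.0513

Sum of squared deviations about the known mean: SS = (4−1)² + (1.5−1)² + (0.1−1)² + (5.4−1)² + (6.6−1)² = 60.78.
The Normal likelihood contributes (σ²)^(−n/2) exp(−SS/(2σ²)), so the posterior is Inverse-Gamma(α + n/2, β + SS/2) = Inverse-Gamma(6.6, 38.39).
The mode of Inverse-Gamma(a, b) is b/(a+1) = 38.39/7.6 ≈ 5.0513.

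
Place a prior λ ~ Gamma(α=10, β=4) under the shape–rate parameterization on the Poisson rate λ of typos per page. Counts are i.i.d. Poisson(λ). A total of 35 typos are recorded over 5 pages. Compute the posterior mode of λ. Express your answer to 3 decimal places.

Σxᵢ = 35, n = 5.
Posterior ∝ λ^9e^(−4λ) · λ^35e^(−5λ) = λ^44e^(−9λ), i.e. Gamma(shape=45, rate=9).
The mode of a Gamma(a, b) with a ≥ 1 (shape–rate) is (a−1)/b = 44/9 ≈ 4.889.

λ̂_MAP = 4.889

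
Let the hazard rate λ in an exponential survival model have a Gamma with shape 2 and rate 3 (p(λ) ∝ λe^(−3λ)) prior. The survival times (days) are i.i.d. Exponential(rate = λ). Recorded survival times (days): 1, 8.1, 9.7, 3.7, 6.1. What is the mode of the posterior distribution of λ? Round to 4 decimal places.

λ̂_MAP = 0.1899

The Exponential(rate=λ) likelihood is ∝ λ^n e^(−λΣtᵢ). Here n = 5 and Σtᵢ = 1 + 8.1 + 9.7 + 3.7 + 6.1 = 28.6.
Posterior ∝ λe^(−3λ) · λ^5e^(−28.6λ) = λ^6e^(−31.6λ), i.e. Gamma(7, 31.6).
Mode = (a−1)/b = 6/31.6 ≈ 0.1899.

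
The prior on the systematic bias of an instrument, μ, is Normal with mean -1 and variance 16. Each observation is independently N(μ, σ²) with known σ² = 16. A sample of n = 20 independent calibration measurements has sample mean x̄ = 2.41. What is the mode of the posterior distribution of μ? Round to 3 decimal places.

n = 20, x̄ = 2.41.
For a Normal prior and Normal likelihood with known variance, the posterior is Normal; its mode equals its mean, the precision-weighted average.
Prior precision 1/σ₀² = 1/16 = 0.0625; data precision n/σ² = 20/16 = 1.25.
μ̂ = (0.0625·(-1) + 1.25·2.41) / (0.0625 + 1.25) = 2.95/1.3125 = 236/105 ≈ 2.248.

μ̂_MAP = 2.248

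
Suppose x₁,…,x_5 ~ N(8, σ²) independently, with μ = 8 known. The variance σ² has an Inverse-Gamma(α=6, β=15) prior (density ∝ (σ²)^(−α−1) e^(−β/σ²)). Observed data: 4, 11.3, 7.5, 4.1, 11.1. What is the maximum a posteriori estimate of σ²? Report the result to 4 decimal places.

σ̂²_MAP = 4.3137

Sum of squared deviations about the known mean: SS = (4−8)² + (11.3−8)² + (7.5−8)² + (4.1−8)² + (11.1−8)² = 51.96.
The Normal likelihood contributes (σ²)^(−n/2) exp(−SS/(2σ²)), so the posterior is Inverse-Gamma(α + n/2, β + SS/2) = Inverse-Gamma(8.5, 40.98).
The mode of Inverse-Gamma(a, b) is b/(a+1) = 40.98/9.5 ≈ 4.3137.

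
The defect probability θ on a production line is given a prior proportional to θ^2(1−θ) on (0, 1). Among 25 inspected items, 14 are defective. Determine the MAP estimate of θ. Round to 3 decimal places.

θ̂_MAP = 0.571

The prior density ∝ θ^2(1−θ)^1 is the kernel of Beta(3, 2).
Data: 14 successes in 25 trials. The binomial likelihood contributes θ^14(1−θ)^11, so the posterior is Beta(3+14, 2+11) = Beta(17, 13).
For Beta(a, b) with a, b > 1 the mode is (a−1)/(a+b−2) = 16/28 ≈ 0.571.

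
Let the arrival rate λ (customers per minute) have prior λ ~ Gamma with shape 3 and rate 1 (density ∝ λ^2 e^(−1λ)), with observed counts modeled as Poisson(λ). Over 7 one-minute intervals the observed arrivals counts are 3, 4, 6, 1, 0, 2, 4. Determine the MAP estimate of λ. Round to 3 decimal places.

Σxᵢ = 3+4+6+1+0+2+4 = 20, with n = 7.
Posterior ∝ λ^2e^(−1λ) · λ^20e^(−7λ) = λ^22e^(−8λ), i.e. Gamma(shape=23, rate=8).
The mode of a Gamma(a, b) with a ≥ 1 (shape–rate) is (a−1)/b = 22/8 ≈ 2.750.

λ̂_MAP = 2.750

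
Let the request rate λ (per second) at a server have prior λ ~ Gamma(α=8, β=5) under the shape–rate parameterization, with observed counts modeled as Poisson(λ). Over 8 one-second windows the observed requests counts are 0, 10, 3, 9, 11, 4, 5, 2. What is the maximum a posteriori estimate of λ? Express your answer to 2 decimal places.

Σxᵢ = 0+10+3+9+11+4+5+2 = 44, with n = 8.
Posterior ∝ λ^7e^(−5λ) · λ^44e^(−8λ) = λ^51e^(−13λ), i.e. Gamma(shape=52, rate=13).
The mode of a Gamma(a, b) with a ≥ 1 (shape–rate) is (a−1)/b = 51/13 ≈ 3.92.

λ̂_MAP = 3.92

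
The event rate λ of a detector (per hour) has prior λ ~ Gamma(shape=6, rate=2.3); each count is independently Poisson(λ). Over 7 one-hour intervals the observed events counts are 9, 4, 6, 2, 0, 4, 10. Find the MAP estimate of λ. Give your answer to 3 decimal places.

Σxᵢ = 9+4+6+2+0+4+10 = 35, with n = 7.
Posterior ∝ λ^5e^(−2.3λ) · λ^35e^(−7λ) = λ^40e^(−9.3λ), i.e. Gamma(shape=41, rate=9.3).
The mode of a Gamma(a, b) with a ≥ 1 (shape–rate) is (a−1)/b = 40/9.3 ≈ 4.301.

λ̂_MAP = 4.301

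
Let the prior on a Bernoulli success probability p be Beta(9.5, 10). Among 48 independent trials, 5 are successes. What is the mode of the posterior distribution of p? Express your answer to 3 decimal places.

Prior: Beta(9.5, 10).
Data: 5 successes in 48 trials. The binomial likelihood contributes p^5(1−p)^43, so the posterior is Beta(9.5+5, 10+43) = Beta(14.5, 53).
For Beta(a, b) with a, b > 1 the mode is (a−1)/(a+b−2) = 13.5/65.5 ≈ 0.206.

p̂_MAP = 0.206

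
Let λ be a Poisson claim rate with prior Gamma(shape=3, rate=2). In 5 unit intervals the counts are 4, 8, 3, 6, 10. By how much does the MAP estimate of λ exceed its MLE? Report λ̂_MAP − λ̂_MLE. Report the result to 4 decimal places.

MAP − MLE = -1.4857

Σxᵢ = 31. Posterior is Gamma(34, 7); MAP = (34−1)/7 = 33/7 ≈ 4.71429.
MLE = x̄ = 31/5 ≈ 6.20000.
Difference = 33/7 − 31/5 = -52/35 ≈ -1.4857.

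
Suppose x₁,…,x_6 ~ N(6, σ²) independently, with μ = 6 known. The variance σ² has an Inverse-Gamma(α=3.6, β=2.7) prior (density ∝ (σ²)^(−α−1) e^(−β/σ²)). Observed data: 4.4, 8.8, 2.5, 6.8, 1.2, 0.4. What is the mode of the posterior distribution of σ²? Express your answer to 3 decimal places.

Sum of squared deviations about the known mean: SS = (4.4−6)² + (8.8−6)² + (2.5−6)² + (6.8−6)² + (1.2−6)² + (0.4−6)² = 77.69.
The Normal likelihood contributes (σ²)^(−n/2) exp(−SS/(2σ²)), so the posterior is Inverse-Gamma(α + n/2, β + SS/2) = Inverse-Gamma(6.6, 41.545).
The mode of Inverse-Gamma(a, b) is b/(a+1) = 41.545/7.6 ≈ 5.466.

σ̂²_MAP = 5.466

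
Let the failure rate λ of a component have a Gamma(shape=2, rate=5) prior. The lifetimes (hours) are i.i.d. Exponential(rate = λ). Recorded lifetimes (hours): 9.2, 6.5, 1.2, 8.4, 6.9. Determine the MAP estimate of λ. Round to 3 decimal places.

λ̂_MAP = 0.161

The Exponential(rate=λ) likelihood is ∝ λ^n e^(−λΣtᵢ). Here n = 5 and Σtᵢ = 9.2 + 6.5 + 1.2 + 8.4 + 6.9 = 32.2.
Posterior ∝ λe^(−5λ) · λ^5e^(−32.2λ) = λ^6e^(−37.2λ), i.e. Gamma(7, 37.2).
Mode = (a−1)/b = 6/37.2 ≈ 0.161.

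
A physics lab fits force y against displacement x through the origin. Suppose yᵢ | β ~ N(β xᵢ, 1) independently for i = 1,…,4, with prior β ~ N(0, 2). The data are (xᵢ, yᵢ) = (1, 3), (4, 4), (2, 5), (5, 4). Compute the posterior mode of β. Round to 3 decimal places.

log p(β | y) = −Σ(yᵢ − βxᵢ)²/(2·1) − β²/(2·2) + const.
Setting the derivative to zero: Σxᵢ(yᵢ − βxᵢ)/1 − β/2 = 0, so β = Σxᵢyᵢ / (Σxᵢ² + σ²/τ²).
Σxᵢyᵢ = 1·3 + 4·4 + 2·5 + 5·4 = 49; Σxᵢ² = 46; σ²/τ² = 0.5.
β̂_MAP = 49 / (46 + 0.5) = 49/46.5 ≈ 1.054.

β̂_MAP = 1.054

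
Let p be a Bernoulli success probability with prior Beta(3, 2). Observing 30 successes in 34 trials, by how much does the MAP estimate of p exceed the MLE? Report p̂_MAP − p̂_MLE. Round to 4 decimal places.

MAP − MLE = -0.0175

Posterior is Beta(33, 6); MAP = (33−1)/(39−2) = 32/37 ≈ 0.86486.
MLE ignores the prior: p̂_MLE = k/n = 30/34 ≈ 0.88235.
Difference = 32/37 − 30/34 = -11/629 ≈ -0.0175.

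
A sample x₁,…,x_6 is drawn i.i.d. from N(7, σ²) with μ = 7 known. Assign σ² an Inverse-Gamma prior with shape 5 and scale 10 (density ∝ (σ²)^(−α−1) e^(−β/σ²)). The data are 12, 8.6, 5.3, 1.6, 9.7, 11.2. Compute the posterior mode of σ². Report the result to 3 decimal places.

Sum of squared deviations about the known mean: SS = (12−7)² + (8.6−7)² + (5.3−7)² + (1.6−7)² + (9.7−7)² + (11.2−7)² = 84.54.
The Normal likelihood contributes (σ²)^(−n/2) exp(−SS/(2σ²)), so the posterior is Inverse-Gamma(α + n/2, β + SS/2) = Inverse-Gamma(8, 52.27).
The mode of Inverse-Gamma(a, b) is b/(a+1) = 52.27/9 ≈ 5.808.

σ̂²_MAP = 5.808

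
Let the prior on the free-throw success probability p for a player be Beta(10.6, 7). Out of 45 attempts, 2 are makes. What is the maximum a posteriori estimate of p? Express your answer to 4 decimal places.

p̂_MAP = 0.1914

Prior: Beta(10.6, 7).
Data: 2 successes in 45 trials. The binomial likelihood contributes p^2(1−p)^43, so the posterior is Beta(10.6+2, 7+43) = Beta(12.6, 50).
For Beta(a, b) with a, b > 1 the mode is (a−1)/(a+b−2) = 11.6/60.6 ≈ 0.1914.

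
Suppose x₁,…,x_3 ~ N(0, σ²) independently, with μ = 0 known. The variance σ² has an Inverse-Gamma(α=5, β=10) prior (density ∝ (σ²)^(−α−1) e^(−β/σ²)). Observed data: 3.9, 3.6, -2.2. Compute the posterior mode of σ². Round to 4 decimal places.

σ̂²_MAP = 3.5340

Sum of squared deviations about the known mean: SS = (3.9−0)² + (3.6−0)² + (-2.2−0)² = 33.01.
The Normal likelihood contributes (σ²)^(−n/2) exp(−SS/(2σ²)), so the posterior is Inverse-Gamma(α + n/2, β + SS/2) = Inverse-Gamma(6.5, 26.505).
The mode of Inverse-Gamma(a, b) is b/(a+1) = 26.505/7.5 ≈ 3.5340.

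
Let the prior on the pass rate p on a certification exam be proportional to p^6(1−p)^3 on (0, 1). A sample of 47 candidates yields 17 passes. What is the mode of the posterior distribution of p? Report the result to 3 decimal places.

p̂_MAP = 0.411

The prior density ∝ p^6(1−p)^3 is the kernel of Beta(7, 4).
Data: 17 successes in 47 trials. The binomial likelihood contributes p^17(1−p)^30, so the posterior is Beta(7+17, 4+30) = Beta(24, 34).
For Beta(a, b) with a, b > 1 the mode is (a−1)/(a+b−2) = 23/56 ≈ 0.411.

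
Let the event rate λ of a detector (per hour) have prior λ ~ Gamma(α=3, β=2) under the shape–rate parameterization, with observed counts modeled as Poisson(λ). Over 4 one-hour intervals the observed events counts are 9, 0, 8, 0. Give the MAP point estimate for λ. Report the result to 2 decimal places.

Σxᵢ = 9+0+8+0 = 17, with n = 4.
Posterior ∝ λ^2e^(−2λ) · λ^17e^(−4λ) = λ^19e^(−6λ), i.e. Gamma(shape=20, rate=6).
The mode of a Gamma(a, b) with a ≥ 1 (shape–rate) is (a−1)/b = 19/6 ≈ 3.17.

λ̂_MAP = 3.17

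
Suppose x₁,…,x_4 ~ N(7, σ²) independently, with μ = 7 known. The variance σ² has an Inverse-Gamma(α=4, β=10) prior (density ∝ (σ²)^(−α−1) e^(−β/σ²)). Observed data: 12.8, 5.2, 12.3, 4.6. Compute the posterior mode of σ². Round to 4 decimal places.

Sum of squared deviations about the known mean: SS = (12.8−7)² + (5.2−7)² + (12.3−7)² + (4.6−7)² = 70.73.
The Normal likelihood contributes (σ²)^(−n/2) exp(−SS/(2σ²)), so the posterior is Inverse-Gamma(α + n/2, β + SS/2) = Inverse-Gamma(6, 45.365).
The mode of Inverse-Gamma(a, b) is b/(a+1) = 45.365/7 ≈ 6.4807.

σ̂²_MAP = 6.4807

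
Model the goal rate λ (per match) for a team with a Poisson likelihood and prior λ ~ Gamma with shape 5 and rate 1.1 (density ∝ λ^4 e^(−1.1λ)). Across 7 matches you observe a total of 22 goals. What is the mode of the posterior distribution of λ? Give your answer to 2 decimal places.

λ̂_MAP = 3.21

Σxᵢ = 22, n = 7.
Posterior ∝ λ^4e^(−1.1λ) · λ^22e^(−7λ) = λ^26e^(−8.1λ), i.e. Gamma(shape=27, rate=8.1).
The mode of a Gamma(a, b) with a ≥ 1 (shape–rate) is (a−1)/b = 26/8.1 ≈ 3.21.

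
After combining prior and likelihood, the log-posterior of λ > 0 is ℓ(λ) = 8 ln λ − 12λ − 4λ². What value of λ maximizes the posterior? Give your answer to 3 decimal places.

λ̂_MAP = 0.500

ℓ'(λ) = 8/λ − 12 − 8λ. Setting this to zero and multiplying by λ: 8λ² + 12λ − 8 = 0.
λ = (−12 + √(12² + 4·8·8)) / (2·8) = (−12 + √400) / 16 = (−12 + 20)/16 = 1/2.
ℓ''(λ) = −8/λ² − 8 < 0, confirming a maximum.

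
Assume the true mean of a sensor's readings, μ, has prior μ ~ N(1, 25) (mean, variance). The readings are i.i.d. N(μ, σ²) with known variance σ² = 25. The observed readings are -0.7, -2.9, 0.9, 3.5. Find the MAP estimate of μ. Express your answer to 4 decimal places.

μ̂_MAP = 0.3600

n = 4; x̄ = ((-0.7) + (-2.9) + 0.9 + 3.5)/4 = 0.8/4 = 0.2.
For a Normal prior and Normal likelihood with known variance, the posterior is Normal; its mode equals its mean, the precision-weighted average.
Prior precision 1/σ₀² = 1/25 = 0.04; data precision n/σ² = 4/25 = 0.16.
μ̂ = (0.04·1 + 0.16·0.2) / (0.04 + 0.16) = 0.072/0.2 = 0.3600.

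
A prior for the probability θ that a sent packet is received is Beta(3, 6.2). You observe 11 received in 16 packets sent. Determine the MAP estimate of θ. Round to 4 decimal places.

θ̂_MAP = 0.5603

Prior: Beta(3, 6.2).
Data: 11 successes in 16 trials. The binomial likelihood contributes θ^11(1−θ)^5, so the posterior is Beta(3+11, 6.2+5) = Beta(14, 11.2).
For Beta(a, b) with a, b > 1 the mode is (a−1)/(a+b−2) = 13/23.2 ≈ 0.5603.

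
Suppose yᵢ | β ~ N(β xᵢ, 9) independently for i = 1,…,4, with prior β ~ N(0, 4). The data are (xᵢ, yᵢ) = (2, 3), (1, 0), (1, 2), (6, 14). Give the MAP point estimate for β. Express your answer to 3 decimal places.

log p(β | y) = −Σ(yᵢ − βxᵢ)²/(2·9) − β²/(2·4) + const.
Setting the derivative to zero: Σxᵢ(yᵢ − βxᵢ)/9 − β/4 = 0, so β = Σxᵢyᵢ / (Σxᵢ² + σ²/τ²).
Σxᵢyᵢ = 2·3 + 1·0 + 1·2 + 6·14 = 92; Σxᵢ² = 42; σ²/τ² = 2.25.
β̂_MAP = 92 / (42 + 2.25) = 92/44.25 ≈ 2.079.

β̂_MAP = 2.079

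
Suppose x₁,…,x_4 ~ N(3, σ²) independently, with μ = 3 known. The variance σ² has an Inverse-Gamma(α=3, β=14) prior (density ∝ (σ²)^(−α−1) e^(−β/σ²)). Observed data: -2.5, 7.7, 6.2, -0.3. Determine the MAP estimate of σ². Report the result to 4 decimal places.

σ̂²_MAP = 8.4558

Sum of squared deviations about the known mean: SS = (-2.5−3)² + (7.7−3)² + (6.2−3)² + (-0.3−3)² = 73.47.
The Normal likelihood contributes (σ²)^(−n/2) exp(−SS/(2σ²)), so the posterior is Inverse-Gamma(α + n/2, β + SS/2) = Inverse-Gamma(5, 50.735).
The mode of Inverse-Gamma(a, b) is b/(a+1) = 50.735/6 ≈ 8.4558.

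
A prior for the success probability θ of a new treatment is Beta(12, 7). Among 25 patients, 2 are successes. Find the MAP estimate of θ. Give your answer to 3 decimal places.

θ̂_MAP = 0.310

Prior: Beta(12, 7).
Data: 2 successes in 25 trials. The binomial likelihood contributes θ^2(1−θ)^23, so the posterior is Beta(12+2, 7+23) = Beta(14, 30).
For Beta(a, b) with a, b > 1 the mode is (a−1)/(a+b−2) = 13/42 ≈ 0.310.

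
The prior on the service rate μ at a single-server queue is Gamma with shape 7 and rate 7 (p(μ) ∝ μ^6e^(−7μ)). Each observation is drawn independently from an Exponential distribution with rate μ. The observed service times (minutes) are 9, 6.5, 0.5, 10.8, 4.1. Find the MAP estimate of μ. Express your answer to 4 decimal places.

μ̂_MAP = 0.2902

The Exponential(rate=μ) likelihood is ∝ μ^n e^(−μΣtᵢ). Here n = 5 and Σtᵢ = 9 + 6.5 + 0.5 + 10.8 + 4.1 = 30.9.
Posterior ∝ μ^6e^(−7μ) · μ^5e^(−30.9μ) = μ^11e^(−37.9μ), i.e. Gamma(12, 37.9).
Mode = (a−1)/b = 11/37.9 ≈ 0.2902.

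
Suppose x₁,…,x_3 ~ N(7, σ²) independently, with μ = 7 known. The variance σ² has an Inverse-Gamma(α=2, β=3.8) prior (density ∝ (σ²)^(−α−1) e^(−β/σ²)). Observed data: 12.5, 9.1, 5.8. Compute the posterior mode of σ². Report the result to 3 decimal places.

Sum of squared deviations about the known mean: SS = (12.5−7)² + (9.1−7)² + (5.8−7)² = 36.1.
The Normal likelihood contributes (σ²)^(−n/2) exp(−SS/(2σ²)), so the posterior is Inverse-Gamma(α + n/2, β + SS/2) = Inverse-Gamma(3.5, 21.85).
The mode of Inverse-Gamma(a, b) is b/(a+1) = 21.85/4.5 ≈ 4.856.

σ̂²_MAP = 4.856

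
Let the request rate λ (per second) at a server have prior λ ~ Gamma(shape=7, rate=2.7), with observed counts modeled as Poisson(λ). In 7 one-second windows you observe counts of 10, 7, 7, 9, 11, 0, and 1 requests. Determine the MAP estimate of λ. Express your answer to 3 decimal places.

λ̂_MAP = 5.258

Σxᵢ = 10+7+7+9+11+0+1 = 45, with n = 7.
Posterior ∝ λ^6e^(−2.7λ) · λ^45e^(−7λ) = λ^51e^(−9.7λ), i.e. Gamma(shape=52, rate=9.7).
The mode of a Gamma(a, b) with a ≥ 1 (shape–rate) is (a−1)/b = 51/9.7 ≈ 5.258.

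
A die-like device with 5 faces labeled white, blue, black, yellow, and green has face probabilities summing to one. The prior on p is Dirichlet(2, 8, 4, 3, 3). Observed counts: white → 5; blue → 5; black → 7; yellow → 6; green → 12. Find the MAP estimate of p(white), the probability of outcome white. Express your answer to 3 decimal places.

The posterior is Dirichlet(αᵢ + nᵢ) = Dirichlet(7, 13, 11, 9, 15).
For a Dirichlet(a₁,…,a_K) with all aᵢ > 1, the mode has j-th component (aⱼ − 1)/(Σaᵢ − K).
Here Σaᵢ = 55 and K = 5, so p(white) = (7 − 1)/(55 − 5) = 6/50 ≈ 0.120.

MAP estimate of p(white) = 0.120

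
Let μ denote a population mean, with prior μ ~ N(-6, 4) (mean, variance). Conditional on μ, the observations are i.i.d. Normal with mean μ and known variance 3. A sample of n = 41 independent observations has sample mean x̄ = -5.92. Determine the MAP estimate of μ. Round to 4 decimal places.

n = 41, x̄ = -5.92.
For a Normal prior and Normal likelihood with known variance, the posterior is Normal; its mode equals its mean, the precision-weighted average.
Prior precision 1/σ₀² = 1/4 = 0.25; data precision n/σ² = 41/3.
μ̂ = (0.25·(-6) + (41/3)·(-5.92)) / (0.25 + 41/3) = (-12361/150)/(167/12) = -24722/4175 ≈ -5.9214.

μ̂_MAP = -5.9214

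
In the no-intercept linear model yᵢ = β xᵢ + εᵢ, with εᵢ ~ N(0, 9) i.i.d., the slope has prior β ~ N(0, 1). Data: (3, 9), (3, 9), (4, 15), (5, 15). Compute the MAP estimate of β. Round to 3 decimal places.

log p(β | y) = −Σ(yᵢ − βxᵢ)²/(2·9) − β²/(2·1) + const.
Setting the derivative to zero: Σxᵢ(yᵢ − βxᵢ)/9 − β/1 = 0, so β = Σxᵢyᵢ / (Σxᵢ² + σ²/τ²).
Σxᵢyᵢ = 3·9 + 3·9 + 4·15 + 5·15 = 189; Σxᵢ² = 59; σ²/τ² = 9.
β̂_MAP = 189 / (59 + 9) = 189/68 ≈ 2.779.

β̂_MAP = 2.779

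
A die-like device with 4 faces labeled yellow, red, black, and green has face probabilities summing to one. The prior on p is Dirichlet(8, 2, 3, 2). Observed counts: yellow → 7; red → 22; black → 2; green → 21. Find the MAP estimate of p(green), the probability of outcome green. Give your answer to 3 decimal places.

The posterior is Dirichlet(αᵢ + nᵢ) = Dirichlet(15, 24, 5, 23).
For a Dirichlet(a₁,…,a_K) with all aᵢ > 1, the mode has j-th component (aⱼ − 1)/(Σaᵢ − K).
Here Σaᵢ = 67 and K = 4, so p(green) = (23 − 1)/(67 − 4) = 22/63 ≈ 0.349.

MAP estimate of p(green) = 0.349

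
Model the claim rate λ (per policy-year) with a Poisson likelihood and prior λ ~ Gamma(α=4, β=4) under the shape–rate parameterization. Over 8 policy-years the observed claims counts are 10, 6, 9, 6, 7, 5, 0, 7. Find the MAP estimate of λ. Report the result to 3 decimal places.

Σxᵢ = 10+6+9+6+7+5+0+7 = 50, with n = 8.
Posterior ∝ λ^3e^(−4λ) · λ^50e^(−8λ) = λ^53e^(−12λ), i.e. Gamma(shape=54, rate=12).
The mode of a Gamma(a, b) with a ≥ 1 (shape–rate) is (a−1)/b = 53/12 ≈ 4.417.

λ̂_MAP = 4.417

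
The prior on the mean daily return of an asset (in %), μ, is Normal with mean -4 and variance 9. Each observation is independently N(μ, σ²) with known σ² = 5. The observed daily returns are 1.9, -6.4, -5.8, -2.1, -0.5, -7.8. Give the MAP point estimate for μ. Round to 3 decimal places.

μ̂_MAP = -3.497

n = 6; x̄ = (1.9 + (-6.4) + (-5.8) + (-2.1) + (-0.5) + (-7.8))/6 = -20.7/6 = -3.45.
For a Normal prior and Normal likelihood with known variance, the posterior is Normal; its mode equals its mean, the precision-weighted average.
Prior precision 1/σ₀² = 1/9; data precision n/σ² = 6/5 = 1.2.
μ̂ = ((1/9)·(-4) + 1.2·(-3.45)) / (1/9 + 1.2) = (-2063/450)/(59/45) = -2063/590 ≈ -3.497.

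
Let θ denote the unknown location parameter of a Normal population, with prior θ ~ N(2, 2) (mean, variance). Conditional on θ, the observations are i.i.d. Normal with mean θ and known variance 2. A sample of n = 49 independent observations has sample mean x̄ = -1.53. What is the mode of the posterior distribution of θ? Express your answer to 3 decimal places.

θ̂_MAP = -1.459

n = 49, x̄ = -1.53.
For a Normal prior and Normal likelihood with known variance, the posterior is Normal; its mode equals its mean, the precision-weighted average.
Prior precision 1/σ₀² = 1/2 = 0.5; data precision n/σ² = 49/2 = 24.5.
θ̂ = (0.5·2 + 24.5·(-1.53)) / (0.5 + 24.5) = (-36.485)/25 = -1.4594 ≈ -1.459.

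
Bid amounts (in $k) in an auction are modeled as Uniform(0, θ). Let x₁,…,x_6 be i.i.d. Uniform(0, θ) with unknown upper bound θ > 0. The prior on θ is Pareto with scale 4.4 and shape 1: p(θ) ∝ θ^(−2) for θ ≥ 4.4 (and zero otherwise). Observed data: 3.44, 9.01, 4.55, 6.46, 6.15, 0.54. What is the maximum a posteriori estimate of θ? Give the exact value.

The Uniform(0, θ) likelihood is θ^(−n) for θ ≥ max(xᵢ), zero otherwise. Here max(xᵢ) = 9.01.
Posterior ∝ θ^(−2) · θ^(−6) = θ^(−8) on θ ≥ max(4.4, 9.01) = 9.01.
This density is strictly decreasing in θ, so the posterior mode lies at the lower boundary of the support.

θ̂_MAP = 9.01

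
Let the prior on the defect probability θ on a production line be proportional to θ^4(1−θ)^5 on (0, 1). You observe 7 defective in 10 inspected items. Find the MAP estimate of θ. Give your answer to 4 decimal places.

θ̂_MAP = 0.5789

The prior density ∝ θ^4(1−θ)^5 is the kernel of Beta(5, 6).
Data: 7 successes in 10 trials. The binomial likelihood contributes θ^7(1−θ)^3, so the posterior is Beta(5+7, 6+3) = Beta(12, 9).
For Beta(a, b) with a, b > 1 the mode is (a−1)/(a+b−2) = 11/19 ≈ 0.5789.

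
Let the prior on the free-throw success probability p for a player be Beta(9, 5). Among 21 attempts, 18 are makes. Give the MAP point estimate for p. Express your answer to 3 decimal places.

p̂_MAP = 0.788

Prior: Beta(9, 5).
Data: 18 successes in 21 trials. The binomial likelihood contributes p^18(1−p)^3, so the posterior is Beta(9+18, 5+3) = Beta(27, 8).
For Beta(a, b) with a, b > 1 the mode is (a−1)/(a+b−2) = 26/33 ≈ 0.788.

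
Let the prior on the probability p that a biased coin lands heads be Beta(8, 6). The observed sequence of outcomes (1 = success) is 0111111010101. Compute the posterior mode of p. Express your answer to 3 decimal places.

Prior: Beta(8, 6).
Data: 9 successes in 13 trials (from the sequence). The binomial likelihood contributes p^9(1−p)^4, so the posterior is Beta(8+9, 6+4) = Beta(17, 10).
For Beta(a, b) with a, b > 1 the mode is (a−1)/(a+b−2) = 16/25 ≈ 0.640.

p̂_MAP = 0.640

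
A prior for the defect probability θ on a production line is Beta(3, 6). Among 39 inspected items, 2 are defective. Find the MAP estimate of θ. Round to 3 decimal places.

θ̂_MAP = 0.087

Prior: Beta(3, 6).
Data: 2 successes in 39 trials. The binomial likelihood contributes θ^2(1−θ)^37, so the posterior is Beta(3+2, 6+37) = Beta(5, 43).
For Beta(a, b) with a, b > 1 the mode is (a−1)/(a+b−2) = 4/46 ≈ 0.087.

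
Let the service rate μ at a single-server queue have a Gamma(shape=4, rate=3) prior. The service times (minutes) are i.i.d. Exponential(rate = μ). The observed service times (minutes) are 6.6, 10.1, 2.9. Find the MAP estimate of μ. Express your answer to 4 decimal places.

The Exponential(rate=μ) likelihood is ∝ μ^n e^(−μΣtᵢ). Here n = 3 and Σtᵢ = 6.6 + 10.1 + 2.9 = 19.6.
Posterior ∝ μ^3e^(−3μ) · μ^3e^(−19.6μ) = μ^6e^(−22.6μ), i.e. Gamma(7, 22.6).
Mode = (a−1)/b = 6/22.6 ≈ 0.2655.

μ̂_MAP = 0.2655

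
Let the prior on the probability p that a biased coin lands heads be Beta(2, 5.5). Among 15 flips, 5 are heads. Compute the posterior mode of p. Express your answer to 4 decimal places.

Prior: Beta(2, 5.5).
Data: 5 successes in 15 trials. The binomial likelihood contributes p^5(1−p)^10, so the posterior is Beta(2+5, 5.5+10) = Beta(7, 15.5).
For Beta(a, b) with a, b > 1 the mode is (a−1)/(a+b−2) = 6/20.5 ≈ 0.2927.

p̂_MAP = 0.2927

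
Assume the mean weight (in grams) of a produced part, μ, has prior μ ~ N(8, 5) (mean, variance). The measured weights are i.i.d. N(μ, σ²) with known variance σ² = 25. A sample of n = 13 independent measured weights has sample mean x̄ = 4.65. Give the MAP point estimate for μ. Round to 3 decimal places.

n = 13, x̄ = 4.65.
For a Normal prior and Normal likelihood with known variance, the posterior is Normal; its mode equals its mean, the precision-weighted average.
Prior precision 1/σ₀² = 1/5 = 0.2; data precision n/σ² = 13/25 = 0.52.
μ̂ = (0.2·8 + 0.52·4.65) / (0.2 + 0.52) = 4.018/0.72 = 2009/360 ≈ 5.581.

μ̂_MAP = 5.581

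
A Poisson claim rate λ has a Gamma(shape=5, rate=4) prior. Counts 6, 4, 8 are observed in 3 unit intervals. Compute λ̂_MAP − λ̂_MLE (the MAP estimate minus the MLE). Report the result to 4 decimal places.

MAP − MLE = -2.8571

Σxᵢ = 18. Posterior is Gamma(23, 7); MAP = (23−1)/7 = 22/7 ≈ 3.14286.
MLE = x̄ = 18/3 ≈ 6.00000.
Difference = 22/7 − 18/3 = -20/7 ≈ -2.8571.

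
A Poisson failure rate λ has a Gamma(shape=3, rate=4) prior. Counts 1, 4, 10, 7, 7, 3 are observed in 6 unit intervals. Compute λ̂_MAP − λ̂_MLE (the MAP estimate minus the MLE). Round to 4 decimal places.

Σxᵢ = 32. Posterior is Gamma(35, 10); MAP = (35−1)/10 = 34/10 ≈ 3.40000.
MLE = x̄ = 32/6 ≈ 5.33333.
Difference = 34/10 − 32/6 = -29/15 ≈ -1.9333.

MAP − MLE = -1.9333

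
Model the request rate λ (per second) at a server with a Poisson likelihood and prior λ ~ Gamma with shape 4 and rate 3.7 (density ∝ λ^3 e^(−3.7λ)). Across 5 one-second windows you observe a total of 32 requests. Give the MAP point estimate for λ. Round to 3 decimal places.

λ̂_MAP = 4.023

Σxᵢ = 32, n = 5.
Posterior ∝ λ^3e^(−3.7λ) · λ^32e^(−5λ) = λ^35e^(−8.7λ), i.e. Gamma(shape=36, rate=8.7).
The mode of a Gamma(a, b) with a ≥ 1 (shape–rate) is (a−1)/b = 35/8.7 ≈ 4.023.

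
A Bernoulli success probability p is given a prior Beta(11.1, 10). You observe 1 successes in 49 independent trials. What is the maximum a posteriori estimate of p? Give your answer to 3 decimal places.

Prior: Beta(11.1, 10).
Data: 1 success in 49 trials. The binomial likelihood contributes p(1−p)^48, so the posterior is Beta(11.1+1, 10+48) = Beta(12.1, 58).
For Beta(a, b) with a, b > 1 the mode is (a−1)/(a+b−2) = 11.1/68.1 ≈ 0.163.

p̂_MAP = 0.163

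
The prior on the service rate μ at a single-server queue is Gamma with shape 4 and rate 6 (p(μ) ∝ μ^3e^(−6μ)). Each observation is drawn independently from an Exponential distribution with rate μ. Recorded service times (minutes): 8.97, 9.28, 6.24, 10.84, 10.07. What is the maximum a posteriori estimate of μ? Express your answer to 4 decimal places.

μ̂_MAP = 0.1556

The Exponential(rate=μ) likelihood is ∝ μ^n e^(−μΣtᵢ). Here n = 5 and Σtᵢ = 8.97 + 9.28 + 6.24 + 10.84 + 10.07 = 45.40.
Posterior ∝ μ^3e^(−6μ) · μ^5e^(−45.40μ) = μ^8e^(−51.40μ), i.e. Gamma(9, 51.40).
Mode = (a−1)/b = 8/51.40 ≈ 0.1556.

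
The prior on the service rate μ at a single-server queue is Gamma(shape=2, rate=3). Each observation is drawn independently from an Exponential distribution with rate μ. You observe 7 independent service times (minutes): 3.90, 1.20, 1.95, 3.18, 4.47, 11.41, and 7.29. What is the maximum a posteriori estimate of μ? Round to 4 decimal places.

μ̂_MAP = 0.2198

The Exponential(rate=μ) likelihood is ∝ μ^n e^(−μΣtᵢ). Here n = 7 and Σtᵢ = 3.90 + 1.20 + 1.95 + 3.18 + 4.47 + 11.41 + 7.29 = 33.40.
Posterior ∝ μe^(−3μ) · μ^7e^(−33.40μ) = μ^8e^(−36.40μ), i.e. Gamma(9, 36.40).
Mode = (a−1)/b = 8/36.40 ≈ 0.2198.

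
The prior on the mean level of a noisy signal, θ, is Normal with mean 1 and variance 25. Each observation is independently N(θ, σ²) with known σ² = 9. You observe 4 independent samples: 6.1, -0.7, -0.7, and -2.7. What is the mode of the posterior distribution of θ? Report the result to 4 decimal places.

n = 4; x̄ = (6.1 + (-0.7) + (-0.7) + (-2.7))/4 = 2/4 = 0.5.
For a Normal prior and Normal likelihood with known variance, the posterior is Normal; its mode equals its mean, the precision-weighted average.
Prior precision 1/σ₀² = 1/25 = 0.04; data precision n/σ² = 4/9.
θ̂ = (0.04·1 + (4/9)·0.5) / (0.04 + 4/9) = (59/225)/(109/225) = 59/109 ≈ 0.5413.

θ̂_MAP = 0.5413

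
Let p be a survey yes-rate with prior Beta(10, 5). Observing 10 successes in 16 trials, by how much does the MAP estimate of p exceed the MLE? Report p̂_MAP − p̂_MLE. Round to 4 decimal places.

MAP − MLE = 0.0302

Posterior is Beta(20, 11); MAP = (20−1)/(31−2) = 19/29 ≈ 0.65517.
MLE ignores the prior: p̂_MLE = k/n = 10/16 ≈ 0.62500.
Difference = 19/29 − 10/16 = 7/232 ≈ 0.0302.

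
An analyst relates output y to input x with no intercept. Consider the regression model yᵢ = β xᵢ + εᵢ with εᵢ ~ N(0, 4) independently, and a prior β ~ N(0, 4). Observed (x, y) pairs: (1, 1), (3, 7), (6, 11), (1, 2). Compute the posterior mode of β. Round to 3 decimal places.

log p(β | y) = −Σ(yᵢ − βxᵢ)²/(2·4) − β²/(2·4) + const.
Setting the derivative to zero: Σxᵢ(yᵢ − βxᵢ)/4 − β/4 = 0, so β = Σxᵢyᵢ / (Σxᵢ² + σ²/τ²).
Σxᵢyᵢ = 1·1 + 3·7 + 6·11 + 1·2 = 90; Σxᵢ² = 47; σ²/τ² = 1.
β̂_MAP = 90 / (47 + 1) = 90/48 ≈ 1.875.

β̂_MAP = 1.875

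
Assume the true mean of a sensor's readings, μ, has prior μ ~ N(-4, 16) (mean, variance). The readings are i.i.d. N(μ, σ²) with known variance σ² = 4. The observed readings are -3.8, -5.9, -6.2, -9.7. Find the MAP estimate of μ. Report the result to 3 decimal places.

μ̂_MAP = -6.259

n = 4; x̄ = ((-3.8) + (-5.9) + (-6.2) + (-9.7))/4 = -25.6/4 = -6.4.
For a Normal prior and Normal likelihood with known variance, the posterior is Normal; its mode equals its mean, the precision-weighted average.
Prior precision 1/σ₀² = 1/16 = 0.0625; data precision n/σ² = 4/4 = 1.
μ̂ = (0.0625·(-4) + 1·(-6.4)) / (0.0625 + 1) = (-6.65)/1.0625 = -532/85 ≈ -6.259.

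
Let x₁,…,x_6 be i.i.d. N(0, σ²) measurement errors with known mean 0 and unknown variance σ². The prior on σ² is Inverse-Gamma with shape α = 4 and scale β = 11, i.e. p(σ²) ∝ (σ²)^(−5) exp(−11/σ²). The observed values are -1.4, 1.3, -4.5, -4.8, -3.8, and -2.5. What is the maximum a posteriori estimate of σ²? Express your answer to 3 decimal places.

σ̂²_MAP = 5.602

Sum of squared deviations about the known mean: SS = (-1.4−0)² + (1.3−0)² + (-4.5−0)² + (-4.8−0)² + (-3.8−0)² + (-2.5−0)² = 67.63.
The Normal likelihood contributes (σ²)^(−n/2) exp(−SS/(2σ²)), so the posterior is Inverse-Gamma(α + n/2, β + SS/2) = Inverse-Gamma(7, 44.815).
The mode of Inverse-Gamma(a, b) is b/(a+1) = 44.815/8 ≈ 5.602.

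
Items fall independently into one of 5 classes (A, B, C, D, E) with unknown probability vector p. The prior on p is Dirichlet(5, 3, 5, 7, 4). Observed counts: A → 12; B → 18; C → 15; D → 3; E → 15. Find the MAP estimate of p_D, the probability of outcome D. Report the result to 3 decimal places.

MAP estimate of p_D = 0.110

The posterior is Dirichlet(αᵢ + nᵢ) = Dirichlet(17, 21, 20, 10, 19).
For a Dirichlet(a₁,…,a_K) with all aᵢ > 1, the mode has j-th component (aⱼ − 1)/(Σaᵢ − K).
Here Σaᵢ = 87 and K = 5, so p_D = (10 − 1)/(87 − 5) = 9/82 ≈ 0.110.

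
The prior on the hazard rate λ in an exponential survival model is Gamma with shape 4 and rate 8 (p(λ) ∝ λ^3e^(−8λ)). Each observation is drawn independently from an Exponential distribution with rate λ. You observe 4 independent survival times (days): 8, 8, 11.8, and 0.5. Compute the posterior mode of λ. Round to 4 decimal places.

λ̂_MAP = 0.1928

The Exponential(rate=λ) likelihood is ∝ λ^n e^(−λΣtᵢ). Here n = 4 and Σtᵢ = 8 + 8 + 11.8 + 0.5 = 28.3.
Posterior ∝ λ^3e^(−8λ) · λ^4e^(−28.3λ) = λ^7e^(−36.3λ), i.e. Gamma(8, 36.3).
Mode = (a−1)/b = 7/36.3 ≈ 0.1928.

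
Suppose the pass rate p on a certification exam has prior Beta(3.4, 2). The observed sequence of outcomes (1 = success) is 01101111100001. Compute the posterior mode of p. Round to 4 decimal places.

Prior: Beta(3.4, 2).
Data: 8 successes in 14 trials (from the sequence). The binomial likelihood contributes p^8(1−p)^6, so the posterior is Beta(3.4+8, 2+6) = Beta(11.4, 8).
For Beta(a, b) with a, b > 1 the mode is (a−1)/(a+b−2) = 10.4/17.4 ≈ 0.5977.

p̂_MAP = 0.5977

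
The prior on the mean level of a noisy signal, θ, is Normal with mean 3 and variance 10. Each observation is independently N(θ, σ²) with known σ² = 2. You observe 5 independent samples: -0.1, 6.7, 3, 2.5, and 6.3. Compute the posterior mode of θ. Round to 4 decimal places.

n = 5; x̄ = ((-0.1) + 6.7 + 3 + 2.5 + 6.3)/5 = 18.4/5 = 3.68.
For a Normal prior and Normal likelihood with known variance, the posterior is Normal; its mode equals its mean, the precision-weighted average.
Prior precision 1/σ₀² = 1/10 = 0.1; data precision n/σ² = 5/2 = 2.5.
θ̂ = (0.1·3 + 2.5·3.68) / (0.1 + 2.5) = 9.5/2.6 = 95/26 ≈ 3.6538.

θ̂_MAP = 3.6538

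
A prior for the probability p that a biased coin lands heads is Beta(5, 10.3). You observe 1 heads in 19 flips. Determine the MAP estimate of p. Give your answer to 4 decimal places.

Prior: Beta(5, 10.3).
Data: 1 success in 19 trials. The binomial likelihood contributes p(1−p)^18, so the posterior is Beta(5+1, 10.3+18) = Beta(6, 28.3).
For Beta(a, b) with a, b > 1 the mode is (a−1)/(a+b−2) = 5/32.3 ≈ 0.1548.

p̂_MAP = 0.1548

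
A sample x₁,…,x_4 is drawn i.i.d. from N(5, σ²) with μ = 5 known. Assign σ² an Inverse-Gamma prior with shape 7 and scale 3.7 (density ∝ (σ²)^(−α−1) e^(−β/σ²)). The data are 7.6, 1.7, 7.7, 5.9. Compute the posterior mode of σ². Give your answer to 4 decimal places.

Sum of squared deviations about the known mean: SS = (7.6−5)² + (1.7−5)² + (7.7−5)² + (5.9−5)² = 25.75.
The Normal likelihood contributes (σ²)^(−n/2) exp(−SS/(2σ²)), so the posterior is Inverse-Gamma(α + n/2, β + SS/2) = Inverse-Gamma(9, 16.575).
The mode of Inverse-Gamma(a, b) is b/(a+1) = 16.575/10 ≈ 1.6575.

σ̂²_MAP = 1.6575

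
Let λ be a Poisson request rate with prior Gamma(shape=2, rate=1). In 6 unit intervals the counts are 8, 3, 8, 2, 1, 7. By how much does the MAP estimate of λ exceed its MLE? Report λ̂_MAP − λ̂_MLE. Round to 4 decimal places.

Σxᵢ = 29. Posterior is Gamma(31, 7); MAP = (31−1)/7 = 30/7 ≈ 4.28571.
MLE = x̄ = 29/6 ≈ 4.83333.
Difference = 30/7 − 29/6 = -23/42 ≈ -0.5476.

MAP − MLE = -0.5476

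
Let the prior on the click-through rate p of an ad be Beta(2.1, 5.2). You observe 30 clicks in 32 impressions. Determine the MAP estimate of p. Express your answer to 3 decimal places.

p̂_MAP = 0.834

Prior: Beta(2.1, 5.2).
Data: 30 successes in 32 trials. The binomial likelihood contributes p^30(1−p)^2, so the posterior is Beta(2.1+30, 5.2+2) = Beta(32.1, 7.2).
For Beta(a, b) with a, b > 1 the mode is (a−1)/(a+b−2) = 31.1/37.3 ≈ 0.834.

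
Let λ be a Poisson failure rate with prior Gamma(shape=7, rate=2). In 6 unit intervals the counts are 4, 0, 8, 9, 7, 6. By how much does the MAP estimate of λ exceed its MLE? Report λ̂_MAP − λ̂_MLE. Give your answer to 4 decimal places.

Σxᵢ = 34. Posterior is Gamma(41, 8); MAP = (41−1)/8 = 40/8 ≈ 5.00000.
MLE = x̄ = 34/6 ≈ 5.66667.
Difference = 40/8 − 34/6 = -2/3 ≈ -0.6667.

MAP − MLE = -0.6667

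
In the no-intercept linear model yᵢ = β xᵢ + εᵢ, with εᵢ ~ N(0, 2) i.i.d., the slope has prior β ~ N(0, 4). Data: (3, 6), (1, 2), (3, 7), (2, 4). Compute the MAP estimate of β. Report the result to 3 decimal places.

β̂_MAP = 2.085

log p(β | y) = −Σ(yᵢ − βxᵢ)²/(2·2) − β²/(2·4) + const.
Setting the derivative to zero: Σxᵢ(yᵢ − βxᵢ)/2 − β/4 = 0, so β = Σxᵢyᵢ / (Σxᵢ² + σ²/τ²).
Σxᵢyᵢ = 3·6 + 1·2 + 3·7 + 2·4 = 49; Σxᵢ² = 23; σ²/τ² = 0.5.
β̂_MAP = 49 / (23 + 0.5) = 49/23.5 ≈ 2.085.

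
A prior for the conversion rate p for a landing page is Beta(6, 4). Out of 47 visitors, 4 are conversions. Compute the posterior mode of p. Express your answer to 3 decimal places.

p̂_MAP = 0.164

Prior: Beta(6, 4).
Data: 4 successes in 47 trials. The binomial likelihood contributes p^4(1−p)^43, so the posterior is Beta(6+4, 4+43) = Beta(10, 47).
For Beta(a, b) with a, b > 1 the mode is (a−1)/(a+b−2) = 9/55 ≈ 0.164.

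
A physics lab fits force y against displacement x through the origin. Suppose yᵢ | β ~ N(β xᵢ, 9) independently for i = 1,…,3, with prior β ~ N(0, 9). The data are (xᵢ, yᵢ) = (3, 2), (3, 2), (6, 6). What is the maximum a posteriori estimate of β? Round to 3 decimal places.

log p(β | y) = −Σ(yᵢ − βxᵢ)²/(2·9) − β²/(2·9) + const.
Setting the derivative to zero: Σxᵢ(yᵢ − βxᵢ)/9 − β/9 = 0, so β = Σxᵢyᵢ / (Σxᵢ² + σ²/τ²).
Σxᵢyᵢ = 3·2 + 3·2 + 6·6 = 48; Σxᵢ² = 54; σ²/τ² = 1.
β̂_MAP = 48 / (54 + 1) = 48/55 ≈ 0.873.

β̂_MAP = 0.873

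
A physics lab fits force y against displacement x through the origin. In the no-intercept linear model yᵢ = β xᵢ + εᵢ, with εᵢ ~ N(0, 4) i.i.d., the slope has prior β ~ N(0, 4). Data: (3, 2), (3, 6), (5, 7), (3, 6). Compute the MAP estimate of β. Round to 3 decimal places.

β̂_MAP = 1.453

log p(β | y) = −Σ(yᵢ − βxᵢ)²/(2·4) − β²/(2·4) + const.
Setting the derivative to zero: Σxᵢ(yᵢ − βxᵢ)/4 − β/4 = 0, so β = Σxᵢyᵢ / (Σxᵢ² + σ²/τ²).
Σxᵢyᵢ = 3·2 + 3·6 + 5·7 + 3·6 = 77; Σxᵢ² = 52; σ²/τ² = 1.
β̂_MAP = 77 / (52 + 1) = 77/53 ≈ 1.453.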